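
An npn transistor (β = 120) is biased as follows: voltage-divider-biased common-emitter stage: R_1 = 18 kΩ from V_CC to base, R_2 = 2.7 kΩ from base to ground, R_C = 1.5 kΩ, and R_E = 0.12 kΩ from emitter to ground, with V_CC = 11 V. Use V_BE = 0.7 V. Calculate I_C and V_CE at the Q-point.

Thevenize the base divider: V_Th = V_CC·R_2/(R_1+R_2) = 11×2.7/20.7 = 1.43 V, R_Th = R_1‖R_2 = 2.35 kΩ.
Base-emitter loop: V_Th = I_B·R_Th + V_BE + (β+1)I_B·R_E, so I_B = (1.43 − 0.7) / (2.35 + 121×0.12) = 0.0436 mA.
I_C = β·I_B = 120×0.0436 = 5.23 mA, and I_E = (β+1)I_B = 5.27 mA.
V_CE = V_CC − I_C·R_C − I_E·R_E = 11 − 5.23×1.5 − 5.27×0.12 = 2.53 V.
V_CE = 2.53 V > 0.2 V confirms active-region operation.

I_C ≈ 5.2 mA, V_CE ≈ 2.5 V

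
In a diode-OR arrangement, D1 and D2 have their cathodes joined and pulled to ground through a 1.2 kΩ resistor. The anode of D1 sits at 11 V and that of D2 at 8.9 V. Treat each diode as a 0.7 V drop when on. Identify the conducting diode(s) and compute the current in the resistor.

Assume both conduct. Then node N would need to be at both 11−0.7 = 10.3 V and 8.9−0.7 = 8.2 V, which is impossible.
Assume only D1 conducts: V_N = 11 − 0.7 = 10.3 V, so I_R = 10.3/1.2 = 8.58 mA.
Check D2: its anode-to-cathode voltage is 8.9 − 10.3 = -1.4 V < 0.7 V, so it is off. The assumption is consistent.

Only D1 conducts; I_R ≈ 8.6 mA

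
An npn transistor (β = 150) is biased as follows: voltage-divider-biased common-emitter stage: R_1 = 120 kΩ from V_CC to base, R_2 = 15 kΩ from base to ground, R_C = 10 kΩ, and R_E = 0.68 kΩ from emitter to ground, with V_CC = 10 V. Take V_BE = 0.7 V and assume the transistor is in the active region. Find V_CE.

V_CE ≈ 4.3 V

Thevenize the base divider: V_Th = V_CC·R_2/(R_1+R_2) = 10×15/135 = 1.11 V, R_Th = R_1‖R_2 = 13.3 kΩ.
Base-emitter loop: V_Th = I_B·R_Th + V_BE + (β+1)I_B·R_E, so I_B = (1.11 − 0.7) / (13.3 + 151×0.68) = 0.00354 mA.
I_C = β·I_B = 150×0.00354 = 0.532 mA, and I_E = (β+1)I_B = 0.535 mA.
V_CE = V_CC − I_C·R_C − I_E·R_E = 10 − 0.532×10 − 0.535×0.68 = 4.32 V.
V_CE = 4.32 V > 0.2 V confirms active-region operation.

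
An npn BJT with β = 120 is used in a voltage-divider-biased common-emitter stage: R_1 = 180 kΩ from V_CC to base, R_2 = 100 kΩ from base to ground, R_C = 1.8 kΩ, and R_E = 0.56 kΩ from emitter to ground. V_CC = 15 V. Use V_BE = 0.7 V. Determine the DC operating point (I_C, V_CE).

I_C ≈ 4.2 mA, V_CE ≈ 5 V

Thevenize the base divider: V_Th = V_CC·R_2/(R_1+R_2) = 15×100/280 = 5.36 V, R_Th = R_1‖R_2 = 64.3 kΩ.
Base-emitter loop: V_Th = I_B·R_Th + V_BE + (β+1)I_B·R_E, so I_B = (5.36 − 0.7) / (64.3 + 121×0.56) = 0.0353 mA.
I_C = β·I_B = 120×0.0353 = 4.23 mA, and I_E = (β+1)I_B = 4.27 mA.
V_CE = V_CC − I_C·R_C − I_E·R_E = 15 − 4.23×1.8 − 4.27×0.56 = 4.99 V.
V_CE = 4.99 V > 0.2 V confirms active-region operation.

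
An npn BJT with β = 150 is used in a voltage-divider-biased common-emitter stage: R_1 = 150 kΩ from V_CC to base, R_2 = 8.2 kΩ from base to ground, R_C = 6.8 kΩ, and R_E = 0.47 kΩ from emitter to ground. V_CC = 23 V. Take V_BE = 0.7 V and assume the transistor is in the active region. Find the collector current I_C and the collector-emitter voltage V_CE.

I_C ≈ 0.94 mA, V_CE ≈ 16 V

Thevenize the base divider: V_Th = V_CC·R_2/(R_1+R_2) = 23×8.2/158 = 1.19 V, R_Th = R_1‖R_2 = 7.77 kΩ.
Base-emitter loop: V_Th = I_B·R_Th + V_BE + (β+1)I_B·R_E, so I_B = (1.19 − 0.7) / (7.77 + 151×0.47) = 0.00625 mA.
I_C = β·I_B = 150×0.00625 = 0.938 mA, and I_E = (β+1)I_B = 0.944 mA.
V_CE = V_CC − I_C·R_C − I_E·R_E = 23 − 0.938×6.8 − 0.944×0.47 = 16.2 V.
V_CE = 16.2 V > 0.2 V confirms active-region operation.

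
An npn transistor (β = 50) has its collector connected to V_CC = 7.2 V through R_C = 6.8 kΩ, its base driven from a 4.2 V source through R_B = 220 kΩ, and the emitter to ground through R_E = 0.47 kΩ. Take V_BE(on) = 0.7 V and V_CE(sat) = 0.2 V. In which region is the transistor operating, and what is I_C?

active; I_C ≈ 0.72 mA

Assume active. Base-emitter loop: I_B = (V_BB − V_BE)/(R_B + (β+1)R_E) = (4.2 − 0.7)/(220 + 51×0.47) = 0.0143 mA.
I_C = β·I_B = 50×0.0143 = 0.717 mA.
V_CE = V_CC − I_C·R_C − I_E·R_E = 7.2 − 0.717×6.8 − 0.732×0.47 = 1.98 V > V_CE(sat), so the active-region assumption holds.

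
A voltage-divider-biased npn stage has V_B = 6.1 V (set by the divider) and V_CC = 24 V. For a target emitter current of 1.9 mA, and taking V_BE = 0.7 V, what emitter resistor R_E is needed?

V_E = V_B − V_BE = 6.1 − 0.7 = 5.4 V.
R_E = V_E / I_E = 5.4 / 1.9 = 2.84 kΩ.

R_E ≈ 2.8 kΩ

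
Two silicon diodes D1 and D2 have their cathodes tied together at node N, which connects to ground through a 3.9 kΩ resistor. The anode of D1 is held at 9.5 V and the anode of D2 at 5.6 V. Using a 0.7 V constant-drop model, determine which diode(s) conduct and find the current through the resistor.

Assume both conduct. Then node N would need to be at both 9.5−0.7 = 8.8 V and 5.6−0.7 = 4.9 V, which is impossible.
Assume only D1 conducts: V_N = 9.5 − 0.7 = 8.8 V, so I_R = 8.8/3.9 = 2.26 mA.
Check D2: its anode-to-cathode voltage is 5.6 − 8.8 = -3.2 V < 0.7 V, so it is off. The assumption is consistent.

Only D1 conducts; I_R ≈ 2.3 mA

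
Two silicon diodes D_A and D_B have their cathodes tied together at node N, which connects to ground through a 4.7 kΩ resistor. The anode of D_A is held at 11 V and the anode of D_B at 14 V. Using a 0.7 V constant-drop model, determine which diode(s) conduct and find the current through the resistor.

Only D_B conducts; I_R ≈ 2.8 mA

Assume both conduct. Then node N would need to be at both 11−0.7 = 10.3 V and 14−0.7 = 13.3 V, which is impossible.
Assume only D_B conducts: V_N = 14 − 0.7 = 13.3 V, so I_R = 13.3/4.7 = 2.83 mA.
Check D_A: its anode-to-cathode voltage is 11 − 13.3 = -2.3 V < 0.7 V, so it is off. The assumption is consistent.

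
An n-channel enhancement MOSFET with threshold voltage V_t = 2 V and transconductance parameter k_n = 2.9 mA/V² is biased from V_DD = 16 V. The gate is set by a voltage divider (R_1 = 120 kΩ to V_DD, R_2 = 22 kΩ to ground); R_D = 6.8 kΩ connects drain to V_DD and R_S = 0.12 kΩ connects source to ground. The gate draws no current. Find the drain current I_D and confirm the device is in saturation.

I_D ≈ 0.29 mA

V_G = V_DD·R_2/(R_1+R_2) = 16×22/142 = 2.48 V.
Assume saturation: I_D = (k_n/2)(V_GS − V_t)² with V_GS = V_G − I_D·R_S = 2.48 − 0.12·I_D.
Substituting gives 0.0209·I_D² − 1.17·I_D + 0.333 = 0, with roots I_D = 0.286 or 55.6 mA.
The root I_D = 55.6 mA gives V_GS = -4.19 V ≤ V_t, so take I_D = 0.286 mA.
Then V_GS = 2.44 V and V_DS = V_DD − I_D(R_D+R_S) = 16 − 0.286×6.92 = 14 V.
Saturation requires V_DS ≥ V_GS − V_t = 0.444 V; 14 ≥ 0.444 ✓.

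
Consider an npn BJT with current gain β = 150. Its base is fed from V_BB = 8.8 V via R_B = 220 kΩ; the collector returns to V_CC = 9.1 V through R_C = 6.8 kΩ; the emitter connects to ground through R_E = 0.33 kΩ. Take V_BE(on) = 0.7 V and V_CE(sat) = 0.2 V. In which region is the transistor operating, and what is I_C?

saturation; I_C ≈ 1.2 mA

Assume active: I_B = (8.8 − 0.7)/(220 + 151×0.33) = 0.03 mA, I_C = β·I_B = 4.5 mA.
Then V_CE = 9.1 − 4.5×6.8 − 4.53×0.33 = -23 V < 0.2 V — the active assumption fails.
Re-solve with V_CE = 0.2 V. KCL at the emitter: V_E/R_E = (V_BB−0.7−V_E)/R_B + (V_CC−0.2−V_E)/R_C, giving V_E = 0.423 V.
I_C = (V_CC − 0.2 − V_E)/R_C = (8.9 − 0.423)/6.8 = 1.25 mA.
Check: I_B = (8.1 − 0.423)/220 = 0.0349 mA, and β·I_B = 5.23 mA > I_C, confirming saturation.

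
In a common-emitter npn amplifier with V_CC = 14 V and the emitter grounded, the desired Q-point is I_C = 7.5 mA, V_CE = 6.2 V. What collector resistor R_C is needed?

Collector loop: V_CC = I_C·R_C + V_CE.
R_C = (V_CC − V_CE)/I_C = (14 − 6.2)/7.5 = 1.04 kΩ.

R_C ≈ 1 kΩ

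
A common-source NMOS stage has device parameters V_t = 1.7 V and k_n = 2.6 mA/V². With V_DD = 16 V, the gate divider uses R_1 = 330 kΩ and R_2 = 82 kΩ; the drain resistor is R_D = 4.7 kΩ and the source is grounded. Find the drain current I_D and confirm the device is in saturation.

V_G = V_DD·R_2/(R_1+R_2) = 16×82/412 = 3.18 V. With the source grounded, V_GS = V_G = 3.18 V.
Assume saturation: I_D = (k_n/2)(V_GS − V_t)² = (2.6/2)×(3.18 − 1.7)² = 1.3×1.48² = 2.86 mA.
V_DS = V_DD − I_D·R_D = 16 − 2.86×4.7 = 2.54 V.
Saturation requires V_DS ≥ V_GS − V_t = 1.48 V; 2.54 ≥ 1.48 ✓.

I_D ≈ 2.9 mA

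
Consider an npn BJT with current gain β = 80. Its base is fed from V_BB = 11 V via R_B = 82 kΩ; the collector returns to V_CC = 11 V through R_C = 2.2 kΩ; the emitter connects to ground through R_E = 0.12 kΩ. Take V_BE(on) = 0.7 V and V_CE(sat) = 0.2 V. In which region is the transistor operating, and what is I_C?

saturation; I_C ≈ 4.6 mA

Assume active: I_B = (11 − 0.7)/(82 + 81×0.12) = 0.112 mA, I_C = β·I_B = 8.98 mA.
Then V_CE = 11 − 8.98×2.2 − 9.1×0.12 = -9.86 V < 0.2 V — the active assumption fails.
Re-solve with V_CE = 0.2 V. KCL at the emitter: V_E/R_E = (V_BB−0.7−V_E)/R_B + (V_CC−0.2−V_E)/R_C, giving V_E = 0.572 V.
I_C = (V_CC − 0.2 − V_E)/R_C = (10.8 − 0.572)/2.2 = 4.65 mA.
Check: I_B = (10.3 − 0.572)/82 = 0.119 mA, and β·I_B = 9.49 mA > I_C, confirming saturation.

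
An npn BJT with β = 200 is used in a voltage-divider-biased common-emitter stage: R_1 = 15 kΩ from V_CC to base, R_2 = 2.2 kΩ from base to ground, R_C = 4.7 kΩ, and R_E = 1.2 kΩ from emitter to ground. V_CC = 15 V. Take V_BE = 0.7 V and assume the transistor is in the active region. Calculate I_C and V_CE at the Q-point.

I_C ≈ 1 mA, V_CE ≈ 9.1 V

Thevenize the base divider: V_Th = V_CC·R_2/(R_1+R_2) = 15×2.2/17.2 = 1.92 V, R_Th = R_1‖R_2 = 1.92 kΩ.
Base-emitter loop: V_Th = I_B·R_Th + V_BE + (β+1)I_B·R_E, so I_B = (1.92 − 0.7) / (1.92 + 201×1.2) = 0.00501 mA.
I_C = β·I_B = 200×0.00501 = 1 mA, and I_E = (β+1)I_B = 1.01 mA.
V_CE = V_CC − I_C·R_C − I_E·R_E = 15 − 1×4.7 − 1.01×1.2 = 9.08 V.
V_CE = 9.08 V > 0.2 V confirms active-region operation.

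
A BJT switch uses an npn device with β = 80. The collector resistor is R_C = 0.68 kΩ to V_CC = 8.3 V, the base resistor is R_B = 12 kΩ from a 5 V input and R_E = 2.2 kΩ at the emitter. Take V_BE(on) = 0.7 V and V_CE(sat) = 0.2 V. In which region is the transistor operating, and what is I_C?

Assume active. Base-emitter loop: I_B = (V_BB − V_BE)/(R_B + (β+1)R_E) = (5 − 0.7)/(12 + 81×2.2) = 0.0226 mA.
I_C = β·I_B = 80×0.0226 = 1.81 mA.
V_CE = V_CC − I_C·R_C − I_E·R_E = 8.3 − 1.81×0.68 − 1.83×2.2 = 3.04 V > V_CE(sat), so the active-region assumption holds.

active; I_C ≈ 1.8 mA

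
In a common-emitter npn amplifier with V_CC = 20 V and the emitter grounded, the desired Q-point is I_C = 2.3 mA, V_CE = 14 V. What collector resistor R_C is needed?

R_C ≈ 2.6 kΩ

Collector loop: V_CC = I_C·R_C + V_CE.
R_C = (V_CC − V_CE)/I_C = (20 − 14)/2.3 = 2.61 kΩ.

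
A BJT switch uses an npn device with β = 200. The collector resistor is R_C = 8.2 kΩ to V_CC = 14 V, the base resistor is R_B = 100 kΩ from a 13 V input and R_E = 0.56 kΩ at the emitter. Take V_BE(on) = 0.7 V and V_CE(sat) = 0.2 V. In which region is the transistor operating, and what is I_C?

Assume active: I_B = (13 − 0.7)/(100 + 201×0.56) = 0.0579 mA, I_C = β·I_B = 11.6 mA.
Then V_CE = 14 − 11.6×8.2 − 11.6×0.56 = -87.4 V < 0.2 V — the active assumption fails.
Re-solve with V_CE = 0.2 V. KCL at the emitter: V_E/R_E = (V_BB−0.7−V_E)/R_B + (V_CC−0.2−V_E)/R_C, giving V_E = 0.942 V.
I_C = (V_CC − 0.2 − V_E)/R_C = (13.8 − 0.942)/8.2 = 1.57 mA.
Check: I_B = (12.3 − 0.942)/100 = 0.114 mA, and β·I_B = 22.7 mA > I_C, confirming saturation.

saturation; I_C ≈ 1.6 mA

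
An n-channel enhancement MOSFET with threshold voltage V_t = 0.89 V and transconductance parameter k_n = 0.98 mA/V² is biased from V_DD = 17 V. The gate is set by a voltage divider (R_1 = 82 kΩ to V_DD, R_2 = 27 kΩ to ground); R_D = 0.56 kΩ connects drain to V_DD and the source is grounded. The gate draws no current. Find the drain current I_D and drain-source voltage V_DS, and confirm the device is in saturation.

I_D ≈ 5.4 mA, V_DS ≈ 14 V

V_G = V_DD·R_2/(R_1+R_2) = 17×27/109 = 4.21 V. With the source grounded, V_GS = V_G = 4.21 V.
Assume saturation: I_D = (k_n/2)(V_GS − V_t)² = (0.98/2)×(4.21 − 0.89)² = 0.49×3.32² = 5.4 mA.
V_DS = V_DD − I_D·R_D = 17 − 5.4×0.56 = 14 V.
Saturation requires V_DS ≥ V_GS − V_t = 3.32 V; 14 ≥ 3.32 ✓.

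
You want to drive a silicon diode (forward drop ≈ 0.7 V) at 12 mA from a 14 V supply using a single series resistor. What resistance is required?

The resistor drops V_S − V_D = 14 − 0.7 = 13.3 V at 12 mA.
R = 13.3 V / 12 mA = 1.11 kΩ.

R ≈ 1.1 kΩ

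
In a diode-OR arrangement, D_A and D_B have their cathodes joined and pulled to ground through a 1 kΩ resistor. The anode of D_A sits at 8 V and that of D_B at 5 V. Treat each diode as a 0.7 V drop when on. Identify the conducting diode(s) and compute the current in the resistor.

Only D_A conducts; I_R ≈ 7.3 mA

Assume both conduct. Then node N would need to be at both 8−0.7 = 7.3 V and 5−0.7 = 4.3 V, which is impossible.
Assume only D_A conducts: V_N = 8 − 0.7 = 7.3 V, so I_R = 7.3/1 = 7.3 mA.
Check D_B: its anode-to-cathode voltage is 5 − 7.3 = -2.3 V < 0.7 V, so it is off. The assumption is consistent.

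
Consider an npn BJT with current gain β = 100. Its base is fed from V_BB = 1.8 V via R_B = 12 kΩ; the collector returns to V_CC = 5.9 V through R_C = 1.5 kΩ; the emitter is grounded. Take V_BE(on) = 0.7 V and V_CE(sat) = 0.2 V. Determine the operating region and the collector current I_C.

Assume active: I_B = (1.8 − 0.7)/12 = 0.0917 mA, giving I_C = β·I_B = 9.17 mA.
But then V_CE = 5.9 − 9.17×1.5 = -7.85 V < V_CE(sat) = 0.2 V — impossible in the active region.
So the transistor is saturated. With V_CE = 0.2 V, I_C = (V_CC − 0.2)/R_C = 5.7/1.5 = 3.8 mA.
Check: β·I_B = 9.17 mA > I_C = 3.8 mA, confirming saturation.

saturation; I_C ≈ 3.8 mA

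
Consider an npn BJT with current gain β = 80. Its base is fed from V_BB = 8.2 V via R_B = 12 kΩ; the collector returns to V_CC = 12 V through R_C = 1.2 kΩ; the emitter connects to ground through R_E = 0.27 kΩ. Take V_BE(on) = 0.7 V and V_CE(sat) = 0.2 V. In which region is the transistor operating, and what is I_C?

saturation; I_C ≈ 7.9 mA

Assume active: I_B = (8.2 − 0.7)/(12 + 81×0.27) = 0.221 mA, I_C = β·I_B = 17.7 mA.
Then V_CE = 12 − 17.7×1.2 − 17.9×0.27 = -14.1 V < 0.2 V — the active assumption fails.
Re-solve with V_CE = 0.2 V. KCL at the emitter: V_E/R_E = (V_BB−0.7−V_E)/R_B + (V_CC−0.2−V_E)/R_C, giving V_E = 2.26 V.
I_C = (V_CC − 0.2 − V_E)/R_C = (11.8 − 2.26)/1.2 = 7.95 mA.
Check: I_B = (7.5 − 2.26)/12 = 0.436 mA, and β·I_B = 34.9 mA > I_C, confirming saturation.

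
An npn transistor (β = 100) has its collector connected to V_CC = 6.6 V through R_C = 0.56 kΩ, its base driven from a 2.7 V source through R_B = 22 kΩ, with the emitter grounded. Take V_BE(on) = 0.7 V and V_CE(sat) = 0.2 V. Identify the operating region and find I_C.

active; I_C ≈ 9.1 mA

Assume active. Base-emitter loop: I_B = (V_BB − V_BE)/R_B = (2.7 − 0.7)/22 = 0.0909 mA.
I_C = β·I_B = 100×0.0909 = 9.09 mA.
V_CE = V_CC − I_C·R_C = 6.6 − 9.09×0.56 = 1.51 V > V_CE(sat), so the active-region assumption holds.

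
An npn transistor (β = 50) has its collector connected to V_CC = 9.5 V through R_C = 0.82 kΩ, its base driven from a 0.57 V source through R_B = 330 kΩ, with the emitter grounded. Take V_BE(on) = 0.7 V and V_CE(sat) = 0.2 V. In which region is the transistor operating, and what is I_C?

cutoff; I_C ≈ 0

V_BB = 0.57 V ≤ V_BE(on) = 0.7 V, so the base-emitter junction is not forward biased.
The transistor is in cutoff: I_B = I_C = 0.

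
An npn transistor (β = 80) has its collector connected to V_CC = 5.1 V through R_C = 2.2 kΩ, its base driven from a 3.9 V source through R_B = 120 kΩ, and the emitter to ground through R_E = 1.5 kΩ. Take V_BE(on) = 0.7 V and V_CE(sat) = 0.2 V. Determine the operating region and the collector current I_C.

Assume active. Base-emitter loop: I_B = (V_BB − V_BE)/(R_B + (β+1)R_E) = (3.9 − 0.7)/(120 + 81×1.5) = 0.0133 mA.
I_C = β·I_B = 80×0.0133 = 1.06 mA.
V_CE = V_CC − I_C·R_C − I_E·R_E = 5.1 − 1.06×2.2 − 1.07×1.5 = 1.16 V > V_CE(sat), so the active-region assumption holds.

active; I_C ≈ 1.1 mA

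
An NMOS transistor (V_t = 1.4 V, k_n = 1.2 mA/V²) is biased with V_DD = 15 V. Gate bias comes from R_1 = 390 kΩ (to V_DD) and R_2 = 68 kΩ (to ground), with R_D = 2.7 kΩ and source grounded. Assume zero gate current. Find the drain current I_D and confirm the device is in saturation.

I_D ≈ 0.41 mA

V_G = V_DD·R_2/(R_1+R_2) = 15×68/458 = 2.23 V. With the source grounded, V_GS = V_G = 2.23 V.
Assume saturation: I_D = (k_n/2)(V_GS − V_t)² = (1.2/2)×(2.23 − 1.4)² = 0.6×0.827² = 0.41 mA.
V_DS = V_DD − I_D·R_D = 15 − 0.41×2.7 = 13.9 V.
Saturation requires V_DS ≥ V_GS − V_t = 0.827 V; 13.9 ≥ 0.827 ✓.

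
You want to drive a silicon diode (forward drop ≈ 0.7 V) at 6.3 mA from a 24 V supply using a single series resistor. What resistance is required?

R ≈ 3.7 kΩ

The resistor drops V_S − V_D = 24 − 0.7 = 23.3 V at 6.3 mA.
R = 23.3 V / 6.3 mA = 3.7 kΩ.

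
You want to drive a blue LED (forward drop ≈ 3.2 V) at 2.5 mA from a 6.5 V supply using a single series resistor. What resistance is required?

R ≈ 1.3 kΩ

The resistor drops V_S − V_D = 6.5 − 3.2 = 3.3 V at 2.5 mA.
R = 3.3 V / 2.5 mA = 1.32 kΩ.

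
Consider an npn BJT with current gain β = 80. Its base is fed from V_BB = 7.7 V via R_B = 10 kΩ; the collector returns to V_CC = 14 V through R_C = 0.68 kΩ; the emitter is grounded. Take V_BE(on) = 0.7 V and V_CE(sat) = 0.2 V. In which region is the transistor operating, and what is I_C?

Assume active: I_B = (7.7 − 0.7)/10 = 0.7 mA, giving I_C = β·I_B = 56 mA.
But then V_CE = 14 − 56×0.68 = -24.1 V < V_CE(sat) = 0.2 V — impossible in the active region.
So the transistor is saturated. With V_CE = 0.2 V, I_C = (V_CC − 0.2)/R_C = 13.8/0.68 = 20.3 mA.
Check: β·I_B = 56 mA > I_C = 20.3 mA, confirming saturation.

saturation; I_C ≈ 20 mA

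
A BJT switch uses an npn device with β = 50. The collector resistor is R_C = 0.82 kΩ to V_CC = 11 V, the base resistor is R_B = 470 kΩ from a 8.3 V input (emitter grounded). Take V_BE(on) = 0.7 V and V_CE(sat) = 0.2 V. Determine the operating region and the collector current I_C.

active; I_C ≈ 0.81 mA

Assume active. Base-emitter loop: I_B = (V_BB − V_BE)/R_B = (8.3 − 0.7)/470 = 0.0162 mA.
I_C = β·I_B = 50×0.0162 = 0.809 mA.
V_CE = V_CC − I_C·R_C = 11 − 0.809×0.82 = 10.3 V > V_CE(sat), so the active-region assumption holds.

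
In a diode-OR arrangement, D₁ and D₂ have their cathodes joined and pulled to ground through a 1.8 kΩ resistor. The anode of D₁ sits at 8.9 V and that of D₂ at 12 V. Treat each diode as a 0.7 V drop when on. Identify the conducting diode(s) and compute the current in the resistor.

Only D₂ conducts; I_R ≈ 6.3 mA

Assume both conduct. Then node N would need to be at both 8.9−0.7 = 8.2 V and 12−0.7 = 11.3 V, which is impossible.
Assume only D₂ conducts: V_N = 12 − 0.7 = 11.3 V, so I_R = 11.3/1.8 = 6.28 mA.
Check D₁: its anode-to-cathode voltage is 8.9 − 11.3 = -2.4 V < 0.7 V, so it is off. The assumption is consistent.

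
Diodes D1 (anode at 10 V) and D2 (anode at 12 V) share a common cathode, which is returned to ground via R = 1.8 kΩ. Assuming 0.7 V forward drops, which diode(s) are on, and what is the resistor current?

Only D2 conducts; I_R ≈ 6.3 mA

Assume both conduct. Then node N would need to be at both 10−0.7 = 9.3 V and 12−0.7 = 11.3 V, which is impossible.
Assume only D2 conducts: V_N = 12 − 0.7 = 11.3 V, so I_R = 11.3/1.8 = 6.28 mA.
Check D1: its anode-to-cathode voltage is 10 − 11.3 = -1.3 V < 0.7 V, so it is off. The assumption is consistent.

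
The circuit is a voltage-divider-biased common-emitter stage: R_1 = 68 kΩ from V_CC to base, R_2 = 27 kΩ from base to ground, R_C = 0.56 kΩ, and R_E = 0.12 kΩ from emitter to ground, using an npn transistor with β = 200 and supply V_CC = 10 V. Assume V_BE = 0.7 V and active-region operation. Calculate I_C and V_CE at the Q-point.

Thevenize the base divider: V_Th = V_CC·R_2/(R_1+R_2) = 10×27/95 = 2.84 V, R_Th = R_1‖R_2 = 19.3 kΩ.
Base-emitter loop: V_Th = I_B·R_Th + V_BE + (β+1)I_B·R_E, so I_B = (2.84 − 0.7) / (19.3 + 201×0.12) = 0.0493 mA.
I_C = β·I_B = 200×0.0493 = 9.86 mA, and I_E = (β+1)I_B = 9.91 mA.
V_CE = V_CC − I_C·R_C − I_E·R_E = 10 − 9.86×0.56 − 9.91×0.12 = 3.29 V.
V_CE = 3.29 V > 0.2 V confirms active-region operation.

I_C ≈ 9.9 mA, V_CE ≈ 3.3 V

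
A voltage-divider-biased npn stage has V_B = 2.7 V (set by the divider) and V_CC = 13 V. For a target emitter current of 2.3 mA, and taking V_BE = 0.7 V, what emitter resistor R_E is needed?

V_E = V_B − V_BE = 2.7 − 0.7 = 2 V.
R_E = V_E / I_E = 2 / 2.3 = 0.87 kΩ.

R_E ≈ 0.87 kΩ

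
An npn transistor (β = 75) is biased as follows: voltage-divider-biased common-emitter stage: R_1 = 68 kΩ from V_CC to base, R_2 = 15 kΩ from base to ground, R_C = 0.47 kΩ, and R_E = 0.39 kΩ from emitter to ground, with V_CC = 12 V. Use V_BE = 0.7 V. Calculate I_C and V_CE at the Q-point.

Thevenize the base divider: V_Th = V_CC·R_2/(R_1+R_2) = 12×15/83 = 2.17 V, R_Th = R_1‖R_2 = 12.3 kΩ.
Base-emitter loop: V_Th = I_B·R_Th + V_BE + (β+1)I_B·R_E, so I_B = (2.17 − 0.7) / (12.3 + 76×0.39) = 0.035 mA.
I_C = β·I_B = 75×0.035 = 2.63 mA, and I_E = (β+1)I_B = 2.66 mA.
V_CE = V_CC − I_C·R_C − I_E·R_E = 12 − 2.63×0.47 − 2.66×0.39 = 9.73 V.
V_CE = 9.73 V > 0.2 V confirms active-region operation.

I_C ≈ 2.6 mA, V_CE ≈ 9.7 V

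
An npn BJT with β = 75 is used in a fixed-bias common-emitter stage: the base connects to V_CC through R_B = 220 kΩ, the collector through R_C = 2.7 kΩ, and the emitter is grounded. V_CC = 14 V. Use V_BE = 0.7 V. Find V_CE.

V_CE ≈ 1.8 V

Base loop: V_CC = I_B·R_B + V_BE, so I_B = (14 − 0.7)/220 kΩ = 0.0605 mA.
In the active region I_C = β·I_B = 75 × 0.0605 = 4.53 mA.
Collector loop: V_CE = V_CC − I_C·R_C = 14 − 4.53×2.7 = 1.76 V.
Since V_CE = 1.76 V > V_CE(sat) ≈ 0.2 V, the transistor is in the active region as assumed.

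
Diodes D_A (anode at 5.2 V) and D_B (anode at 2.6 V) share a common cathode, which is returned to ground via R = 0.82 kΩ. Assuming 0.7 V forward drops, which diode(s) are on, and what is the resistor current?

Assume both conduct. Then node N would need to be at both 5.2−0.7 = 4.5 V and 2.6−0.7 = 1.9 V, which is impossible.
Assume only D_A conducts: V_N = 5.2 − 0.7 = 4.5 V, so I_R = 4.5/0.82 = 5.49 mA.
Check D_B: its anode-to-cathode voltage is 2.6 − 4.5 = -1.9 V < 0.7 V, so it is off. The assumption is consistent.

Only D_A conducts; I_R ≈ 5.5 mA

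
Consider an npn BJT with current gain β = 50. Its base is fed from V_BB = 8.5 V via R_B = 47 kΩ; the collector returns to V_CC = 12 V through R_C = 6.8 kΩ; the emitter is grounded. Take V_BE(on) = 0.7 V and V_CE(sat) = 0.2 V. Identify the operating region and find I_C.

saturation; I_C ≈ 1.7 mA

Assume active: I_B = (8.5 − 0.7)/47 = 0.166 mA, giving I_C = β·I_B = 8.3 mA.
But then V_CE = 12 − 8.3×6.8 = -44.4 V < V_CE(sat) = 0.2 V — impossible in the active region.
So the transistor is saturated. With V_CE = 0.2 V, I_C = (V_CC − 0.2)/R_C = 11.8/6.8 = 1.74 mA.
Check: β·I_B = 8.3 mA > I_C = 1.74 mA, confirming saturation.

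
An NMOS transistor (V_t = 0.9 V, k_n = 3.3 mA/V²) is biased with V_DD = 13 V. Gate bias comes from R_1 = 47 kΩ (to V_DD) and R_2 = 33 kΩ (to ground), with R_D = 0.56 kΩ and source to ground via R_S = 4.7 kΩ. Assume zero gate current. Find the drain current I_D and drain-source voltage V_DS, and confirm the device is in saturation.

I_D ≈ 0.8 mA, V_DS ≈ 8.8 V

V_G = V_DD·R_2/(R_1+R_2) = 13×33/80 = 5.36 V.
Assume saturation: I_D = (k_n/2)(V_GS − V_t)² with V_GS = V_G − I_D·R_S = 5.36 − 4.7·I_D.
Substituting gives 36.4·I_D² − 70.2·I_D + 32.9 = 0, with roots I_D = 0.801 or 1.13 mA.
The root I_D = 1.13 mA gives V_GS = 0.0742 V ≤ V_t, so take I_D = 0.801 mA.
Then V_GS = 1.6 V and V_DS = V_DD − I_D(R_D+R_S) = 13 − 0.801×5.26 = 8.79 V.
Saturation requires V_DS ≥ V_GS − V_t = 0.697 V; 8.79 ≥ 0.697 ✓.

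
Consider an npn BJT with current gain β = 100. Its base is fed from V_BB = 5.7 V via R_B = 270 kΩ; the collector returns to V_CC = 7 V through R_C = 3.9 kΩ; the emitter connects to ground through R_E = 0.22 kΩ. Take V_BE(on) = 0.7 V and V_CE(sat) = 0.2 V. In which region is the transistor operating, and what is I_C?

saturation; I_C ≈ 1.6 mA

Assume active: I_B = (5.7 − 0.7)/(270 + 101×0.22) = 0.0171 mA, I_C = β·I_B = 1.71 mA.
Then V_CE = 7 − 1.71×3.9 − 1.73×0.22 = -0.0532 V < 0.2 V — the active assumption fails.
Re-solve with V_CE = 0.2 V. KCL at the emitter: V_E/R_E = (V_BB−0.7−V_E)/R_B + (V_CC−0.2−V_E)/R_C, giving V_E = 0.367 V.
I_C = (V_CC − 0.2 − V_E)/R_C = (6.8 − 0.367)/3.9 = 1.65 mA.
Check: I_B = (5 − 0.367)/270 = 0.0172 mA, and β·I_B = 1.72 mA > I_C, confirming saturation.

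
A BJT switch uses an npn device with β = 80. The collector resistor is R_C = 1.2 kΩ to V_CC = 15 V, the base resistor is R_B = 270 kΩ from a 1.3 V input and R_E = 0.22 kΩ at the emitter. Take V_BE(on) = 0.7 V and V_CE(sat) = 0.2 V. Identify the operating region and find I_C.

Assume active. Base-emitter loop: I_B = (V_BB − V_BE)/(R_B + (β+1)R_E) = (1.3 − 0.7)/(270 + 81×0.22) = 0.00208 mA.
I_C = β·I_B = 80×0.00208 = 0.167 mA.
V_CE = V_CC − I_C·R_C − I_E·R_E = 15 − 0.167×1.2 − 0.169×0.22 = 14.8 V > V_CE(sat), so the active-region assumption holds.

active; I_C ≈ 0.17 mA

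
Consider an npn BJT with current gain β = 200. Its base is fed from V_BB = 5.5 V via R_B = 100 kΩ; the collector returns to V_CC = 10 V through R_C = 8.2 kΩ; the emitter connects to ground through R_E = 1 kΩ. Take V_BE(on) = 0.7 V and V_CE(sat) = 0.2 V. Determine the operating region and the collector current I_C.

Assume active: I_B = (5.5 − 0.7)/(100 + 201×1) = 0.0159 mA, I_C = β·I_B = 3.19 mA.
Then V_CE = 10 − 3.19×8.2 − 3.21×1 = -19.4 V < 0.2 V — the active assumption fails.
Re-solve with V_CE = 0.2 V. KCL at the emitter: V_E/R_E = (V_BB−0.7−V_E)/R_B + (V_CC−0.2−V_E)/R_C, giving V_E = 1.1 V.
I_C = (V_CC − 0.2 − V_E)/R_C = (9.8 − 1.1)/8.2 = 1.06 mA.
Check: I_B = (4.8 − 1.1)/100 = 0.037 mA, and β·I_B = 7.4 mA > I_C, confirming saturation.

saturation; I_C ≈ 1.1 mA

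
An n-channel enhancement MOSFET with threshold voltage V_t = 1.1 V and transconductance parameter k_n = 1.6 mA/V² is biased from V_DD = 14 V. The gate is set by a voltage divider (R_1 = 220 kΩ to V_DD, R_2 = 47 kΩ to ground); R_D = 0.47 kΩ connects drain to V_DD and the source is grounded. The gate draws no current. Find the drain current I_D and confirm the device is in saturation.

I_D ≈ 1.5 mA

V_G = V_DD·R_2/(R_1+R_2) = 14×47/267 = 2.46 V. With the source grounded, V_GS = V_G = 2.46 V.
Assume saturation: I_D = (k_n/2)(V_GS − V_t)² = (1.6/2)×(2.46 − 1.1)² = 0.8×1.36² = 1.49 mA.
V_DS = V_DD − I_D·R_D = 14 − 1.49×0.47 = 13.3 V.
Saturation requires V_DS ≥ V_GS − V_t = 1.36 V; 13.3 ≥ 1.36 ✓.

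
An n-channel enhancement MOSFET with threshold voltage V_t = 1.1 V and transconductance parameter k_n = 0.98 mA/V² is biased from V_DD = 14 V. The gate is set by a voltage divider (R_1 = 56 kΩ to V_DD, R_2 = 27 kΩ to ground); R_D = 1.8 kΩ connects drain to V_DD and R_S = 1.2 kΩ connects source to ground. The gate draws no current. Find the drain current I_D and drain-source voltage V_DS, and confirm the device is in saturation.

I_D ≈ 1.4 mA, V_DS ≈ 9.7 V

V_G = V_DD·R_2/(R_1+R_2) = 14×27/83 = 4.55 V.
Assume saturation: I_D = (k_n/2)(V_GS − V_t)² with V_GS = V_G − I_D·R_S = 4.55 − 1.2·I_D.
Substituting gives 0.706·I_D² − 5.06·I_D + 5.85 = 0, with roots I_D = 1.45 or 5.73 mA.
The root I_D = 5.73 mA gives V_GS = -2.32 V ≤ V_t, so take I_D = 1.45 mA.
Then V_GS = 2.82 V and V_DS = V_DD − I_D(R_D+R_S) = 14 − 1.45×3 = 9.66 V.
Saturation requires V_DS ≥ V_GS − V_t = 1.72 V; 9.66 ≥ 1.72 ✓.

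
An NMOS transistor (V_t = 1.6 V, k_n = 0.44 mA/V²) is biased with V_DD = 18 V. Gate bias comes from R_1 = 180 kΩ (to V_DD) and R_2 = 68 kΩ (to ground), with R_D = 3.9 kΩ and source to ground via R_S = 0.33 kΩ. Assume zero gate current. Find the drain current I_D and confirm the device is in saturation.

I_D ≈ 1.7 mA

V_G = V_DD·R_2/(R_1+R_2) = 18×68/248 = 4.94 V.
Assume saturation: I_D = (k_n/2)(V_GS − V_t)² with V_GS = V_G − I_D·R_S = 4.94 − 0.33·I_D.
Substituting gives 0.024·I_D² − 1.48·I_D + 2.45 = 0, with roots I_D = 1.7 or 60.3 mA.
The root I_D = 60.3 mA gives V_GS = -15 V ≤ V_t, so take I_D = 1.7 mA.
Then V_GS = 4.38 V and V_DS = V_DD − I_D(R_D+R_S) = 18 − 1.7×4.23 = 10.8 V.
Saturation requires V_DS ≥ V_GS − V_t = 2.78 V; 10.8 ≥ 2.78 ✓.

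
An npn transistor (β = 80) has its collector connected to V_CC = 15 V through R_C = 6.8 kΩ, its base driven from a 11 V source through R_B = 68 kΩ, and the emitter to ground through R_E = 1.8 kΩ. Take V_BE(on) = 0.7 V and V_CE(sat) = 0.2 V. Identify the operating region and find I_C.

saturation; I_C ≈ 1.7 mA

Assume active: I_B = (11 − 0.7)/(68 + 81×1.8) = 0.0482 mA, I_C = β·I_B = 3.85 mA.
Then V_CE = 15 − 3.85×6.8 − 3.9×1.8 = -18.2 V < 0.2 V — the active assumption fails.
Re-solve with V_CE = 0.2 V. KCL at the emitter: V_E/R_E = (V_BB−0.7−V_E)/R_B + (V_CC−0.2−V_E)/R_C, giving V_E = 3.25 V.
I_C = (V_CC − 0.2 − V_E)/R_C = (14.8 − 3.25)/6.8 = 1.7 mA.
Check: I_B = (10.3 − 3.25)/68 = 0.104 mA, and β·I_B = 8.3 mA > I_C, confirming saturation.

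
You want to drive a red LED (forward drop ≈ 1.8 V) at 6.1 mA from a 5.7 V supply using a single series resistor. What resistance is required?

R ≈ 0.64 kΩ

The resistor drops V_S − V_D = 5.7 − 1.8 = 3.9 V at 6.1 mA.
R = 3.9 V / 6.1 mA = 0.639 kΩ.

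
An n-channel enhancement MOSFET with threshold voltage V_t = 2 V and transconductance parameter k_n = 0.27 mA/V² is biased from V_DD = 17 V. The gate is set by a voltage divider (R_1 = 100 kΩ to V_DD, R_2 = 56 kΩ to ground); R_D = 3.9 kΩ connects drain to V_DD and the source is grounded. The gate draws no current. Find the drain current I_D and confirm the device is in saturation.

V_G = V_DD·R_2/(R_1+R_2) = 17×56/156 = 6.1 V. With the source grounded, V_GS = V_G = 6.1 V.
Assume saturation: I_D = (k_n/2)(V_GS − V_t)² = (0.27/2)×(6.1 − 2)² = 0.135×4.1² = 2.27 mA.
V_DS = V_DD − I_D·R_D = 17 − 2.27×3.9 = 8.14 V.
Saturation requires V_DS ≥ V_GS − V_t = 4.1 V; 8.14 ≥ 4.1 ✓.

I_D ≈ 2.3 mA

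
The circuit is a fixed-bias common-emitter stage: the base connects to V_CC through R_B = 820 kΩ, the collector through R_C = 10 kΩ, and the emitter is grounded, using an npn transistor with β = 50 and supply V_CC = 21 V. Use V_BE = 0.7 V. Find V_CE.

V_CE ≈ 8.6 V

Base loop: V_CC = I_B·R_B + V_BE, so I_B = (21 − 0.7)/820 kΩ = 0.0248 mA.
In the active region I_C = β·I_B = 50 × 0.0248 = 1.24 mA.
Collector loop: V_CE = V_CC − I_C·R_C = 21 − 1.24×10 = 8.62 V.
Since V_CE = 8.62 V > V_CE(sat) ≈ 0.2 V, the transistor is in the active region as assumed.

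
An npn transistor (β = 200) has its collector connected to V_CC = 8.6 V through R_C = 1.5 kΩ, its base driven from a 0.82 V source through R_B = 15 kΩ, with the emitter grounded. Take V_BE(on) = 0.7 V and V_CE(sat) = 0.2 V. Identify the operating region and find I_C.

active; I_C ≈ 1.6 mA

Assume active. Base-emitter loop: I_B = (V_BB − V_BE)/R_B = (0.82 − 0.7)/15 = 0.008 mA.
I_C = β·I_B = 200×0.008 = 1.6 mA.
V_CE = V_CC − I_C·R_C = 8.6 − 1.6×1.5 = 6.2 V > V_CE(sat), so the active-region assumption holds.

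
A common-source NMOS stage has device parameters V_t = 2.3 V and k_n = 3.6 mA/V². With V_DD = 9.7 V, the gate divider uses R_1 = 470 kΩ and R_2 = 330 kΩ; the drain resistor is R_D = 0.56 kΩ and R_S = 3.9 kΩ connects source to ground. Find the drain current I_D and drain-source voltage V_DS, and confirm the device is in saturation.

V_G = V_DD·R_2/(R_1+R_2) = 9.7×330/800 = 4 V.
Assume saturation: I_D = (k_n/2)(V_GS − V_t)² with V_GS = V_G − I_D·R_S = 4 − 3.9·I_D.
Substituting gives 27.4·I_D² − 24.9·I_D + 5.21 = 0, with roots I_D = 0.327 or 0.582 mA.
The root I_D = 0.582 mA gives V_GS = 1.73 V ≤ V_t, so take I_D = 0.327 mA.
Then V_GS = 2.73 V and V_DS = V_DD − I_D(R_D+R_S) = 9.7 − 0.327×4.46 = 8.24 V.
Saturation requires V_DS ≥ V_GS − V_t = 0.426 V; 8.24 ≥ 0.426 ✓.

I_D ≈ 0.33 mA, V_DS ≈ 8.2 V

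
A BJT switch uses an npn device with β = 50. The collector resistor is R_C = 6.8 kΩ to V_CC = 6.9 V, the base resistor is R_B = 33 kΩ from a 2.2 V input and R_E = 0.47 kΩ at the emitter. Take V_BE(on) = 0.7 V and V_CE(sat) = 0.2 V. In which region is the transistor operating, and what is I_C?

Assume active: I_B = (2.2 − 0.7)/(33 + 51×0.47) = 0.0263 mA, I_C = β·I_B = 1.32 mA.
Then V_CE = 6.9 − 1.32×6.8 − 1.34×0.47 = -2.68 V < 0.2 V — the active assumption fails.
Re-solve with V_CE = 0.2 V. KCL at the emitter: V_E/R_E = (V_BB−0.7−V_E)/R_B + (V_CC−0.2−V_E)/R_C, giving V_E = 0.447 V.
I_C = (V_CC − 0.2 − V_E)/R_C = (6.7 − 0.447)/6.8 = 0.92 mA.
Check: I_B = (1.5 − 0.447)/33 = 0.0319 mA, and β·I_B = 1.6 mA > I_C, confirming saturation.

saturation; I_C ≈ 0.92 mA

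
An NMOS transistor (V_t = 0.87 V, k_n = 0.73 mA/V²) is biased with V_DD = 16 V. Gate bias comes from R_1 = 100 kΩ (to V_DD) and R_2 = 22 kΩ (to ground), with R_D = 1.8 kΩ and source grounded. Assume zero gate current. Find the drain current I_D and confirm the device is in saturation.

I_D ≈ 1.5 mA

V_G = V_DD·R_2/(R_1+R_2) = 16×22/122 = 2.89 V. With the source grounded, V_GS = V_G = 2.89 V.
Assume saturation: I_D = (k_n/2)(V_GS − V_t)² = (0.73/2)×(2.89 − 0.87)² = 0.365×2.02² = 1.48 mA.
V_DS = V_DD − I_D·R_D = 16 − 1.48×1.8 = 13.3 V.
Saturation requires V_DS ≥ V_GS − V_t = 2.02 V; 13.3 ≥ 2.02 ✓.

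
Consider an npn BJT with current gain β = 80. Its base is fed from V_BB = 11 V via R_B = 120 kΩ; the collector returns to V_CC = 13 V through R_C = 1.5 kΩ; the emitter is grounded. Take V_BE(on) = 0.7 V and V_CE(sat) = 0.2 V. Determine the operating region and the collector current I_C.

Assume active. Base-emitter loop: I_B = (V_BB − V_BE)/R_B = (11 − 0.7)/120 = 0.0858 mA.
I_C = β·I_B = 80×0.0858 = 6.87 mA.
V_CE = V_CC − I_C·R_C = 13 − 6.87×1.5 = 2.7 V > V_CE(sat), so the active-region assumption holds.

active; I_C ≈ 6.9 mA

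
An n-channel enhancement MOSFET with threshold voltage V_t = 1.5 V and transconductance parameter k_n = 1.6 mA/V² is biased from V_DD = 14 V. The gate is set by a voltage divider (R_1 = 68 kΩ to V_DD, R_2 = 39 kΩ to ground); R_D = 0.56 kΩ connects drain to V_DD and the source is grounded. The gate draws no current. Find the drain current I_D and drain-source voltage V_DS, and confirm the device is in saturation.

V_G = V_DD·R_2/(R_1+R_2) = 14×39/107 = 5.1 V. With the source grounded, V_GS = V_G = 5.1 V.
Assume saturation: I_D = (k_n/2)(V_GS − V_t)² = (1.6/2)×(5.1 − 1.5)² = 0.8×3.6² = 10.4 mA.
V_DS = V_DD − I_D·R_D = 14 − 10.4×0.56 = 8.18 V.
Saturation requires V_DS ≥ V_GS − V_t = 3.6 V; 8.18 ≥ 3.6 ✓.

I_D ≈ 10 mA, V_DS ≈ 8.2 V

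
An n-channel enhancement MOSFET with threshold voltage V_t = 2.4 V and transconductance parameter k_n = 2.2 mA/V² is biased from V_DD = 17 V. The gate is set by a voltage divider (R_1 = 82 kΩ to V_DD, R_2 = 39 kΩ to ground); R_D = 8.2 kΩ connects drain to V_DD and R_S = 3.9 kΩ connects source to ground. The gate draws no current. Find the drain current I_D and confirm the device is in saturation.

V_G = V_DD·R_2/(R_1+R_2) = 17×39/121 = 5.48 V.
Assume saturation: I_D = (k_n/2)(V_GS − V_t)² with V_GS = V_G − I_D·R_S = 5.48 − 3.9·I_D.
Substituting gives 16.7·I_D² − 27.4·I_D + 10.4 = 0, with roots I_D = 0.6 or 1.04 mA.
The root I_D = 1.04 mA gives V_GS = 1.43 V ≤ V_t, so take I_D = 0.6 mA.
Then V_GS = 3.14 V and V_DS = V_DD − I_D(R_D+R_S) = 17 − 0.6×12.1 = 9.74 V.
Saturation requires V_DS ≥ V_GS − V_t = 0.739 V; 9.74 ≥ 0.739 ✓.

I_D ≈ 0.6 mA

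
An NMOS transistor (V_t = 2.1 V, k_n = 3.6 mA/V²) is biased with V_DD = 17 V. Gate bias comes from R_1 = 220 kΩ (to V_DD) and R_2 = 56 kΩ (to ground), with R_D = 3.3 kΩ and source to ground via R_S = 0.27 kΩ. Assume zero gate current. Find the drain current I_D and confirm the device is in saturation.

I_D ≈ 1.6 mA

V_G = V_DD·R_2/(R_1+R_2) = 17×56/276 = 3.45 V.
Assume saturation: I_D = (k_n/2)(V_GS − V_t)² with V_GS = V_G − I_D·R_S = 3.45 − 0.27·I_D.
Substituting gives 0.131·I_D² − 2.31·I_D + 3.28 = 0, with roots I_D = 1.55 or 16.1 mA.
The root I_D = 16.1 mA gives V_GS = -0.887 V ≤ V_t, so take I_D = 1.55 mA.
Then V_GS = 3.03 V and V_DS = V_DD − I_D(R_D+R_S) = 17 − 1.55×3.57 = 11.4 V.
Saturation requires V_DS ≥ V_GS − V_t = 0.929 V; 11.4 ≥ 0.929 ✓.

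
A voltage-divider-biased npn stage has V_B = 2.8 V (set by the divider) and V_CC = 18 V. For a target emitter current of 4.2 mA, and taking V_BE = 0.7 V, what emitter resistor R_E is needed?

R_E ≈ 0.5 kΩ

V_E = V_B − V_BE = 2.8 − 0.7 = 2.1 V.
R_E = V_E / I_E = 2.1 / 4.2 = 0.5 kΩ.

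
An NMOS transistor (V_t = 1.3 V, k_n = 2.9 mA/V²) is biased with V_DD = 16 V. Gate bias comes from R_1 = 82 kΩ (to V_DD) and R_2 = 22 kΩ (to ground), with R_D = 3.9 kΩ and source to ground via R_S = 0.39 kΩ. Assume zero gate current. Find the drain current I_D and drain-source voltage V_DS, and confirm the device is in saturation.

V_G = V_DD·R_2/(R_1+R_2) = 16×22/104 = 3.38 V.
Assume saturation: I_D = (k_n/2)(V_GS − V_t)² with V_GS = V_G − I_D·R_S = 3.38 − 0.39·I_D.
Substituting gives 0.221·I_D² − 3.36·I_D + 6.3 = 0, with roots I_D = 2.19 or 13 mA.
The root I_D = 13 mA gives V_GS = -1.7 V ≤ V_t, so take I_D = 2.19 mA.
Then V_GS = 2.53 V and V_DS = V_DD − I_D(R_D+R_S) = 16 − 2.19×4.29 = 6.59 V.
Saturation requires V_DS ≥ V_GS − V_t = 1.23 V; 6.59 ≥ 1.23 ✓.

I_D ≈ 2.2 mA, V_DS ≈ 6.6 V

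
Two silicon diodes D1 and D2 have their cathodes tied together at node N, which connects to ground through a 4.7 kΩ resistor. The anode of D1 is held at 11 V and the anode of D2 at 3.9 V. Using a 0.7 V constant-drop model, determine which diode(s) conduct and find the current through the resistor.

Assume both conduct. Then node N would need to be at both 11−0.7 = 10.3 V and 3.9−0.7 = 3.2 V, which is impossible.
Assume only D1 conducts: V_N = 11 − 0.7 = 10.3 V, so I_R = 10.3/4.7 = 2.19 mA.
Check D2: its anode-to-cathode voltage is 3.9 − 10.3 = -6.4 V < 0.7 V, so it is off. The assumption is consistent.

Only D1 conducts; I_R ≈ 2.2 mA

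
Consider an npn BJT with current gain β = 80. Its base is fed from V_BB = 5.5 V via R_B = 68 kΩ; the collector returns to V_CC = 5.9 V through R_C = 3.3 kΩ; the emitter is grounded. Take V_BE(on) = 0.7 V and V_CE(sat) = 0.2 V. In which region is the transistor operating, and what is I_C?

saturation; I_C ≈ 1.7 mA

Assume active: I_B = (5.5 − 0.7)/68 = 0.0706 mA, giving I_C = β·I_B = 5.65 mA.
But then V_CE = 5.9 − 5.65×3.3 = -12.7 V < V_CE(sat) = 0.2 V — impossible in the active region.
So the transistor is saturated. With V_CE = 0.2 V, I_C = (V_CC − 0.2)/R_C = 5.7/3.3 = 1.73 mA.
Check: β·I_B = 5.65 mA > I_C = 1.73 mA, confirming saturation.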